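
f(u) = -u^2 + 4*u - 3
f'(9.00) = -14.00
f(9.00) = -48.00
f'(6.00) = -8.00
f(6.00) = -15.00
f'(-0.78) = 5.56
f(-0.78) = -6.73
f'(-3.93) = 11.86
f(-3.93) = -34.16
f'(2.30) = -0.60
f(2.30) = 0.91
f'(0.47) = 3.06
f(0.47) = -1.34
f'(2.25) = -0.50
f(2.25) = 0.94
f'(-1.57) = 7.14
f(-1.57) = -11.74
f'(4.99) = -5.98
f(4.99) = -7.94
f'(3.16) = -2.32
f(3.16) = -0.35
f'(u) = 4 - 2*u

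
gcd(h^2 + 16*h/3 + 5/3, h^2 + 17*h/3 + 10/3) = h + 5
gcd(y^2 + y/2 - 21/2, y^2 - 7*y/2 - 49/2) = y + 7/2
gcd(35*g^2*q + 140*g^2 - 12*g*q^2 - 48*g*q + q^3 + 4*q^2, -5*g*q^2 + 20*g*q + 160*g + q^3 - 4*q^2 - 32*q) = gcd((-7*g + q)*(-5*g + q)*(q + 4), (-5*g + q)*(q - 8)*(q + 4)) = -5*g*q - 20*g + q^2 + 4*q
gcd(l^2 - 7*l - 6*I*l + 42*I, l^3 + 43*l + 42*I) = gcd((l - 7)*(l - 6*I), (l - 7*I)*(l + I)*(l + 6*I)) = 1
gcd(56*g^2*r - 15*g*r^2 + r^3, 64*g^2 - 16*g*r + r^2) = -8*g + r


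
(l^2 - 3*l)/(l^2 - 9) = l/(l + 3)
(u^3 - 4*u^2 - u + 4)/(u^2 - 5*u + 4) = u + 1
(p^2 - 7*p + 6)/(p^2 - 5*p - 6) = (p - 1)/(p + 1)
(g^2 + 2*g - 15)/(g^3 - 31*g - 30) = (g - 3)/(g^2 - 5*g - 6)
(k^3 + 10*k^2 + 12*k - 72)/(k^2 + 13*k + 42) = (k^2 + 4*k - 12)/(k + 7)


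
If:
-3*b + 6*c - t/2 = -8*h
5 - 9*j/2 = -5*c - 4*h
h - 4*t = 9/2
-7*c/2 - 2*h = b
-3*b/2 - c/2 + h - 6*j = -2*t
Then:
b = 4457/411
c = -3944/411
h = 9347/822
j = 686/1233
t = 706/411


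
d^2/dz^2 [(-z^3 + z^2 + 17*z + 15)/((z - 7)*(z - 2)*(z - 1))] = 6*(-3*z^6 + 40*z^5 - 191*z^4 + 16*z^3 + 2503*z^2 - 5816*z + 3835)/(z^9 - 30*z^8 + 369*z^7 - 2422*z^6 + 9327*z^5 - 22002*z^4 + 32075*z^3 - 28098*z^2 + 13524*z - 2744)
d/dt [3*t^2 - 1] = 6*t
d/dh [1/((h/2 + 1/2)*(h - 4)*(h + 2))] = 2*(-3*h^2 + 2*h + 10)/(h^6 - 2*h^5 - 19*h^4 + 4*h^3 + 116*h^2 + 160*h + 64)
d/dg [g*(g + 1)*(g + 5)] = 3*g^2 + 12*g + 5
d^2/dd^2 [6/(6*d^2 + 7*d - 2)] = 12*(-36*d^2 - 42*d + (12*d + 7)^2 + 12)/(6*d^2 + 7*d - 2)^3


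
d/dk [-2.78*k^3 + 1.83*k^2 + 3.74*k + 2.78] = -8.34*k^2 + 3.66*k + 3.74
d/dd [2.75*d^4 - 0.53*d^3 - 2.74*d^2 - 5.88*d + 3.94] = 11.0*d^3 - 1.59*d^2 - 5.48*d - 5.88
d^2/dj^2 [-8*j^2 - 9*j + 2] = -16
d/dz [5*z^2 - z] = 10*z - 1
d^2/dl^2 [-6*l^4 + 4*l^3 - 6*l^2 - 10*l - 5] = -72*l^2 + 24*l - 12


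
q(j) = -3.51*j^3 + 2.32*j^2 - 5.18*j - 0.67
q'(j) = -10.53*j^2 + 4.64*j - 5.18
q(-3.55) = 203.99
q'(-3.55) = -154.36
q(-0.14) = 0.11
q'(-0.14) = -6.04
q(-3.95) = 272.31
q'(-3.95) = -187.80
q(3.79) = -178.06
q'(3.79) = -138.85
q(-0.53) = 3.25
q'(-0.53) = -10.60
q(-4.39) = 363.74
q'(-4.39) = -228.48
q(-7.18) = 1455.34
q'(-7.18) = -581.34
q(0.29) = -2.06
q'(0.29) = -4.72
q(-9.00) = 2792.66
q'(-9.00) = -899.87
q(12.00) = -5794.03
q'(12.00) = -1465.82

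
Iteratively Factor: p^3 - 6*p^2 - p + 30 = (p - 5)*(p^2 - p - 6) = (p - 5)*(p + 2)*(p - 3)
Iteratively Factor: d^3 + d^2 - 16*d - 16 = (d + 1)*(d^2 - 16) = (d + 1)*(d + 4)*(d - 4)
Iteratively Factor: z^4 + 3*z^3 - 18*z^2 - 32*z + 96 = (z + 4)*(z^3 - z^2 - 14*z + 24) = (z - 2)*(z + 4)*(z^2 + z - 12) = (z - 2)*(z + 4)^2*(z - 3)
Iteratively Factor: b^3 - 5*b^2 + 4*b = (b)*(b^2 - 5*b + 4) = b*(b - 1)*(b - 4)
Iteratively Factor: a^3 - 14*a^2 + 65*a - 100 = (a - 4)*(a^2 - 10*a + 25) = (a - 5)*(a - 4)*(a - 5)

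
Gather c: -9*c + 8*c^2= 8*c^2 - 9*c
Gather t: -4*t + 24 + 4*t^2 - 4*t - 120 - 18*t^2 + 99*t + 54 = -14*t^2 + 91*t - 42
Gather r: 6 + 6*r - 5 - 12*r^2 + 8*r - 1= -12*r^2 + 14*r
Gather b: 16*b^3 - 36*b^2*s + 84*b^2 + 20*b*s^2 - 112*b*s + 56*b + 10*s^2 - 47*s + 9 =16*b^3 + b^2*(84 - 36*s) + b*(20*s^2 - 112*s + 56) + 10*s^2 - 47*s + 9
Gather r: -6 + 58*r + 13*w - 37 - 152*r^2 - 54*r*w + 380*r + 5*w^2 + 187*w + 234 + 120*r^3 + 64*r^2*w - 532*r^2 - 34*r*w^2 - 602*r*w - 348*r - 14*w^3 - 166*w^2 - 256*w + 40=120*r^3 + r^2*(64*w - 684) + r*(-34*w^2 - 656*w + 90) - 14*w^3 - 161*w^2 - 56*w + 231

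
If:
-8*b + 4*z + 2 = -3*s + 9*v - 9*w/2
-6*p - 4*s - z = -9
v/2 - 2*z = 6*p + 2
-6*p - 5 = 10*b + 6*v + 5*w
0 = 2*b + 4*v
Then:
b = 524*z/751 + 604/751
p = -1633*z/4506 - 551/1502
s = 441*z/1502 + 2103/751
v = -262*z/751 - 302/751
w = -407*z/751 - 1266/751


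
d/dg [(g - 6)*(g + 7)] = 2*g + 1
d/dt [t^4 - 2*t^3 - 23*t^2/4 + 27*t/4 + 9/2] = 4*t^3 - 6*t^2 - 23*t/2 + 27/4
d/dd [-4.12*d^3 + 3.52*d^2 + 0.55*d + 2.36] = -12.36*d^2 + 7.04*d + 0.55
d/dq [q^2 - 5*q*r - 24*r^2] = 2*q - 5*r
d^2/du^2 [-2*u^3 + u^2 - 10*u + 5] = 2 - 12*u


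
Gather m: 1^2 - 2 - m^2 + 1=-m^2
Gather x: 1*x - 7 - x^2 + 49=-x^2 + x + 42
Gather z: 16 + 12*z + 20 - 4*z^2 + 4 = -4*z^2 + 12*z + 40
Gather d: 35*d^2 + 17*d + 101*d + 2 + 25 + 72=35*d^2 + 118*d + 99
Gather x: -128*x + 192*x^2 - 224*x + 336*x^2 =528*x^2 - 352*x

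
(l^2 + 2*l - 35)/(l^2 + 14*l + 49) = (l - 5)/(l + 7)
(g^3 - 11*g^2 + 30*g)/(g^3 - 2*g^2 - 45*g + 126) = g*(g - 5)/(g^2 + 4*g - 21)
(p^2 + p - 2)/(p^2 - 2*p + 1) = (p + 2)/(p - 1)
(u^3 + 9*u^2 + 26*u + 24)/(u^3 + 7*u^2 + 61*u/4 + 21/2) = 4*(u^2 + 7*u + 12)/(4*u^2 + 20*u + 21)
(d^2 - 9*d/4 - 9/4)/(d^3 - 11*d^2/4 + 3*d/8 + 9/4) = 2*(d - 3)/(2*d^2 - 7*d + 6)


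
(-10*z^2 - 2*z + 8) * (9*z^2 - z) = -90*z^4 - 8*z^3 + 74*z^2 - 8*z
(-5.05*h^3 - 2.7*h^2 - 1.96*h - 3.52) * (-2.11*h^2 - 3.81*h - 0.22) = 10.6555*h^5 + 24.9375*h^4 + 15.5336*h^3 + 15.4888*h^2 + 13.8424*h + 0.7744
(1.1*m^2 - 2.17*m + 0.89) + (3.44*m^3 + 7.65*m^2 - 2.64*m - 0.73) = 3.44*m^3 + 8.75*m^2 - 4.81*m + 0.16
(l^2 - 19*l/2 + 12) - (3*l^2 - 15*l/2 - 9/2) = -2*l^2 - 2*l + 33/2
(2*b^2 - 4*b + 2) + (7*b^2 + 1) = 9*b^2 - 4*b + 3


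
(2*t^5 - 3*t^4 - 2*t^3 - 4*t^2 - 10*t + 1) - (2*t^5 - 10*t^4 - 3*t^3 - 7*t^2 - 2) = 7*t^4 + t^3 + 3*t^2 - 10*t + 3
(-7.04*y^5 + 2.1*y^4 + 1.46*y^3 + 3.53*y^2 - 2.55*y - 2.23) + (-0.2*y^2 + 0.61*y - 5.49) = -7.04*y^5 + 2.1*y^4 + 1.46*y^3 + 3.33*y^2 - 1.94*y - 7.72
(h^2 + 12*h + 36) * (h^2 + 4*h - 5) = h^4 + 16*h^3 + 79*h^2 + 84*h - 180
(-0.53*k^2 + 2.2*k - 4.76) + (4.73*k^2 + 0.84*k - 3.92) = 4.2*k^2 + 3.04*k - 8.68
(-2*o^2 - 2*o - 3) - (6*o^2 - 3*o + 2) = -8*o^2 + o - 5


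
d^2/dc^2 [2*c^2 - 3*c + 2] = 4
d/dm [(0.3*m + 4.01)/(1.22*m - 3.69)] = (22.137048 - 7.319024*m)/(1.22*m - 3.69)^3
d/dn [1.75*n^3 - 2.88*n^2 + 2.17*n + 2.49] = 5.25*n^2 - 5.76*n + 2.17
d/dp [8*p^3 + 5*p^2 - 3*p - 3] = 24*p^2 + 10*p - 3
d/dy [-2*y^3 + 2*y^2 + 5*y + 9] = -6*y^2 + 4*y + 5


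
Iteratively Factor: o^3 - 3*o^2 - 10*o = (o + 2)*(o^2 - 5*o) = o*(o + 2)*(o - 5)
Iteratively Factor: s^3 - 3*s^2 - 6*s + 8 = (s - 4)*(s^2 + s - 2) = (s - 4)*(s + 2)*(s - 1)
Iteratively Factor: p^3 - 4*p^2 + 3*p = (p - 1)*(p^2 - 3*p) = p*(p - 1)*(p - 3)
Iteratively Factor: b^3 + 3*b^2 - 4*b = (b - 1)*(b^2 + 4*b) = b*(b - 1)*(b + 4)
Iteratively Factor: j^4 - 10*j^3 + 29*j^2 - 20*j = (j)*(j^3 - 10*j^2 + 29*j - 20) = j*(j - 5)*(j^2 - 5*j + 4) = j*(j - 5)*(j - 1)*(j - 4)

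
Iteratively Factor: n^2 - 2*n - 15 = (n - 5)*(n + 3)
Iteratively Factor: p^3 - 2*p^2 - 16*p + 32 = (p - 2)*(p^2 - 16) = (p - 4)*(p - 2)*(p + 4)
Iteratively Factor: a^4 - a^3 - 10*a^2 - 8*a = (a + 1)*(a^3 - 2*a^2 - 8*a) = (a + 1)*(a + 2)*(a^2 - 4*a) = a*(a + 1)*(a + 2)*(a - 4)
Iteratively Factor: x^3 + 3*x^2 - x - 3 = (x + 3)*(x^2 - 1) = (x - 1)*(x + 3)*(x + 1)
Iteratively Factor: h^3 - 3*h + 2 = (h + 2)*(h^2 - 2*h + 1) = (h - 1)*(h + 2)*(h - 1)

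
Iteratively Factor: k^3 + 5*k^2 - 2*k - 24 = (k + 4)*(k^2 + k - 6) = (k + 3)*(k + 4)*(k - 2)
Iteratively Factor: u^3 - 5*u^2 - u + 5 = (u + 1)*(u^2 - 6*u + 5) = (u - 5)*(u + 1)*(u - 1)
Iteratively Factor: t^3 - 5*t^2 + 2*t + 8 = (t - 2)*(t^2 - 3*t - 4) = (t - 4)*(t - 2)*(t + 1)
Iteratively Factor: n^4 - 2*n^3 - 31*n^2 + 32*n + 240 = (n + 4)*(n^3 - 6*n^2 - 7*n + 60) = (n + 3)*(n + 4)*(n^2 - 9*n + 20) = (n - 4)*(n + 3)*(n + 4)*(n - 5)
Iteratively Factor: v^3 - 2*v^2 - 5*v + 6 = (v - 1)*(v^2 - v - 6) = (v - 1)*(v + 2)*(v - 3)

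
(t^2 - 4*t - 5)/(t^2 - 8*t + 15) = (t + 1)/(t - 3)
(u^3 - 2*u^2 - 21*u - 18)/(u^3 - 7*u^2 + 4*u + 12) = (u + 3)/(u - 2)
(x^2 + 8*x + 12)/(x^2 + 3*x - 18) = (x + 2)/(x - 3)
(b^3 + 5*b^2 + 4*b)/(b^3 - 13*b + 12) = b*(b + 1)/(b^2 - 4*b + 3)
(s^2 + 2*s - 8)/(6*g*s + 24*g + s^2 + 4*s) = (s - 2)/(6*g + s)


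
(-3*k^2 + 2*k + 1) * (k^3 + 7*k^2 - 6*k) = -3*k^5 - 19*k^4 + 33*k^3 - 5*k^2 - 6*k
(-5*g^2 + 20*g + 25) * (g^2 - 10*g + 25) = -5*g^4 + 70*g^3 - 300*g^2 + 250*g + 625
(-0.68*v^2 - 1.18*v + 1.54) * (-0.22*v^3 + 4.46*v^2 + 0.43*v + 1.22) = 0.1496*v^5 - 2.7732*v^4 - 5.894*v^3 + 5.5314*v^2 - 0.7774*v + 1.8788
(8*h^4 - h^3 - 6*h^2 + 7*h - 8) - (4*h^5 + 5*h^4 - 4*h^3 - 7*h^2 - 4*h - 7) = -4*h^5 + 3*h^4 + 3*h^3 + h^2 + 11*h - 1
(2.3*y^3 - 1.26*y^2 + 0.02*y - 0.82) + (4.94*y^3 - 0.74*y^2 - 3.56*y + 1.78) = 7.24*y^3 - 2.0*y^2 - 3.54*y + 0.96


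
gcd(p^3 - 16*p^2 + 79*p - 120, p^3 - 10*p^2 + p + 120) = p^2 - 13*p + 40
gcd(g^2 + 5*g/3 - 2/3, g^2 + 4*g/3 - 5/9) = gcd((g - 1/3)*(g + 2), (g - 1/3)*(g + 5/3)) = g - 1/3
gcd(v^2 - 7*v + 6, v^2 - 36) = v - 6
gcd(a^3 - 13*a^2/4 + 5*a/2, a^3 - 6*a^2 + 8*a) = a^2 - 2*a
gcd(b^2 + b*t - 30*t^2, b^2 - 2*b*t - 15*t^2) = -b + 5*t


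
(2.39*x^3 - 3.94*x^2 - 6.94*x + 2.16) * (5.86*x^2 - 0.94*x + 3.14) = 14.0054*x^5 - 25.335*x^4 - 29.4602*x^3 + 6.8096*x^2 - 23.822*x + 6.7824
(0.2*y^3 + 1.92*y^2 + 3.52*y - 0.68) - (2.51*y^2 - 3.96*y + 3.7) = 0.2*y^3 - 0.59*y^2 + 7.48*y - 4.38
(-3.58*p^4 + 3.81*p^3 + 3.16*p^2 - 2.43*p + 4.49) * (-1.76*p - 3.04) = 6.3008*p^5 + 4.1776*p^4 - 17.144*p^3 - 5.3296*p^2 - 0.515199999999999*p - 13.6496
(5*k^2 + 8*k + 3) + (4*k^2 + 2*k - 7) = 9*k^2 + 10*k - 4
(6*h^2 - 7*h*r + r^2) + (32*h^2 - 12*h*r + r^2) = 38*h^2 - 19*h*r + 2*r^2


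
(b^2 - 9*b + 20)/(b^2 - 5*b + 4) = (b - 5)/(b - 1)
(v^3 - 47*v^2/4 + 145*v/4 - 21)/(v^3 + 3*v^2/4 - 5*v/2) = (4*v^3 - 47*v^2 + 145*v - 84)/(v*(4*v^2 + 3*v - 10))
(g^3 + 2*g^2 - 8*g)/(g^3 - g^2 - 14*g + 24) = g/(g - 3)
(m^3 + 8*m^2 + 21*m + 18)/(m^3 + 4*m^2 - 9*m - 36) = (m^2 + 5*m + 6)/(m^2 + m - 12)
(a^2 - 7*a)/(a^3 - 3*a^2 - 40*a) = (7 - a)/(-a^2 + 3*a + 40)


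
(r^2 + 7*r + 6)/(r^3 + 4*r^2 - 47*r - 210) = (r + 1)/(r^2 - 2*r - 35)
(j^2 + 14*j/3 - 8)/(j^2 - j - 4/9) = 3*(j + 6)/(3*j + 1)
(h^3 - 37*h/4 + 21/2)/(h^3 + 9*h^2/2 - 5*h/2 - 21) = (h - 3/2)/(h + 3)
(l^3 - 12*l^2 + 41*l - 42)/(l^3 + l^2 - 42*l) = (l^3 - 12*l^2 + 41*l - 42)/(l*(l^2 + l - 42))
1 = 1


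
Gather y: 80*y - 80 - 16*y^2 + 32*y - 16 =-16*y^2 + 112*y - 96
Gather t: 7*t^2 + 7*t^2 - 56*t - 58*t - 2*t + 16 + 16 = 14*t^2 - 116*t + 32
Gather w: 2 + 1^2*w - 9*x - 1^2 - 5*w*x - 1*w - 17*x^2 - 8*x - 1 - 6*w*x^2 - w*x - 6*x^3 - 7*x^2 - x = w*(-6*x^2 - 6*x) - 6*x^3 - 24*x^2 - 18*x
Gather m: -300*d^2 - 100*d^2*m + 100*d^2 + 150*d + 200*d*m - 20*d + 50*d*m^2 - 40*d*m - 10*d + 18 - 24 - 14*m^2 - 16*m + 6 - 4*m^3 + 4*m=-200*d^2 + 120*d - 4*m^3 + m^2*(50*d - 14) + m*(-100*d^2 + 160*d - 12)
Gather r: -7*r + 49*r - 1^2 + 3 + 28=42*r + 30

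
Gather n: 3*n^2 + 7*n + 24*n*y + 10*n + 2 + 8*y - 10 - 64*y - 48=3*n^2 + n*(24*y + 17) - 56*y - 56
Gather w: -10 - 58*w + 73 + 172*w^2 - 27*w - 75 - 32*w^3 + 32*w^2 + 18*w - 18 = -32*w^3 + 204*w^2 - 67*w - 30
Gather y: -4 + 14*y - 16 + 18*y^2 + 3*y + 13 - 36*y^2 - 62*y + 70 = -18*y^2 - 45*y + 63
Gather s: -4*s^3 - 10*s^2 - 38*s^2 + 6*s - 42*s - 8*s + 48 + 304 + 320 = -4*s^3 - 48*s^2 - 44*s + 672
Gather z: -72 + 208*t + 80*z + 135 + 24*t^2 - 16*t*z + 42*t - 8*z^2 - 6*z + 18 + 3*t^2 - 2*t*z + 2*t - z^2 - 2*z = 27*t^2 + 252*t - 9*z^2 + z*(72 - 18*t) + 81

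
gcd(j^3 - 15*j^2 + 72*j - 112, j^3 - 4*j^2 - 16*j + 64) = j^2 - 8*j + 16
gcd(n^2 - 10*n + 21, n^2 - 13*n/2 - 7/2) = n - 7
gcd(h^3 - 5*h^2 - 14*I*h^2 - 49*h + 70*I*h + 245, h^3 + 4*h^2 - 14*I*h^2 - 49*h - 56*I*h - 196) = h^2 - 14*I*h - 49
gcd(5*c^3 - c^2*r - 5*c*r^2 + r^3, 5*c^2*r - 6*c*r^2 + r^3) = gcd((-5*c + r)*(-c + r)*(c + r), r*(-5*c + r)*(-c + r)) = 5*c^2 - 6*c*r + r^2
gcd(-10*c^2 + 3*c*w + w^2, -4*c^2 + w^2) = -2*c + w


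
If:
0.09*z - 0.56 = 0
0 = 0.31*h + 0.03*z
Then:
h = -0.60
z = 6.22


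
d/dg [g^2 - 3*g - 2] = 2*g - 3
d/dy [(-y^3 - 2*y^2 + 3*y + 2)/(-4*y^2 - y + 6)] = 2*(2*y^4 + y^3 - 2*y^2 - 4*y + 10)/(16*y^4 + 8*y^3 - 47*y^2 - 12*y + 36)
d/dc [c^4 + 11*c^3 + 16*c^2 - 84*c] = 4*c^3 + 33*c^2 + 32*c - 84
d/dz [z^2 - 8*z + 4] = 2*z - 8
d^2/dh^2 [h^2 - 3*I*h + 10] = 2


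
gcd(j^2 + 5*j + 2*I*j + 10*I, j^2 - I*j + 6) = j + 2*I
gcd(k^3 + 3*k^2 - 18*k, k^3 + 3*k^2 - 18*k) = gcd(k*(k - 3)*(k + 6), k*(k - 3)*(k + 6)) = k^3 + 3*k^2 - 18*k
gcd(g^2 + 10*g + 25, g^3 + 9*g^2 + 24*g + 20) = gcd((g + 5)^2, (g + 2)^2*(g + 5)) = g + 5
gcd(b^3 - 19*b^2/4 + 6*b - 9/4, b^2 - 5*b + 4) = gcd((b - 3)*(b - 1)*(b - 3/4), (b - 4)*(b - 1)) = b - 1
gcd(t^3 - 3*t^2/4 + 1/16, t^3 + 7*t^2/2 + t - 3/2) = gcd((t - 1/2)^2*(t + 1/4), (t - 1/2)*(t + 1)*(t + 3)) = t - 1/2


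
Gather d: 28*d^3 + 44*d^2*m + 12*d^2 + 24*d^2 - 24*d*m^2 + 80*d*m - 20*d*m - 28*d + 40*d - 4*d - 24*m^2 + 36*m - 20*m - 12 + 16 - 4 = 28*d^3 + d^2*(44*m + 36) + d*(-24*m^2 + 60*m + 8) - 24*m^2 + 16*m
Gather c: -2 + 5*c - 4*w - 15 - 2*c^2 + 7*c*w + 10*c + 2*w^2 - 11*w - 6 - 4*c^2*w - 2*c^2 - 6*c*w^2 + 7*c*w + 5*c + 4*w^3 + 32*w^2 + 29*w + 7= c^2*(-4*w - 4) + c*(-6*w^2 + 14*w + 20) + 4*w^3 + 34*w^2 + 14*w - 16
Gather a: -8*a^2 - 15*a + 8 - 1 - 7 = -8*a^2 - 15*a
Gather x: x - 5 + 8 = x + 3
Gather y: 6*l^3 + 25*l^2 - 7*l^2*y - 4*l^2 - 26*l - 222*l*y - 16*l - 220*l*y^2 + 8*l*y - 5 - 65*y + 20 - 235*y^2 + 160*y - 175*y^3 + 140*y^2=6*l^3 + 21*l^2 - 42*l - 175*y^3 + y^2*(-220*l - 95) + y*(-7*l^2 - 214*l + 95) + 15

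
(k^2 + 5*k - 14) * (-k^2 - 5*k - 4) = -k^4 - 10*k^3 - 15*k^2 + 50*k + 56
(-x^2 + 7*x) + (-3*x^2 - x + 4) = -4*x^2 + 6*x + 4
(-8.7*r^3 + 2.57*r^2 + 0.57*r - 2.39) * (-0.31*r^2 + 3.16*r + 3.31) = 2.697*r^5 - 28.2887*r^4 - 20.8525*r^3 + 11.0488*r^2 - 5.6657*r - 7.9109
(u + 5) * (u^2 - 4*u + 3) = u^3 + u^2 - 17*u + 15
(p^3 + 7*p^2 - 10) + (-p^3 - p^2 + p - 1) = 6*p^2 + p - 11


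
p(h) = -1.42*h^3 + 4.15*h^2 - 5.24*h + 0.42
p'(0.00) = -5.24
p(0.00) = 0.42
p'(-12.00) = -718.28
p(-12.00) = 3114.66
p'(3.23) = -22.88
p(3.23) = -21.06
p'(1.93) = -5.09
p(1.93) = -4.44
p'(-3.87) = -101.16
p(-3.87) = 165.16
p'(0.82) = -1.30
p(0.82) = -1.87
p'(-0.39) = -9.12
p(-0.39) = 3.18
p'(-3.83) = -99.52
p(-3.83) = 161.14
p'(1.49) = -2.33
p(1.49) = -2.87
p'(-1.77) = -33.28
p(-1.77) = 30.57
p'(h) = -4.26*h^2 + 8.3*h - 5.24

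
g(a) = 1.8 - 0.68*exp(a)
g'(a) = -0.68*exp(a)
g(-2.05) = 1.71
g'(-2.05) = -0.09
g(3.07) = -12.85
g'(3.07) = -14.65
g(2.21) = -4.40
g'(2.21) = -6.20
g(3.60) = -23.09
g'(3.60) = -24.89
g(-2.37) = 1.74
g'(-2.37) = -0.06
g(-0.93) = 1.53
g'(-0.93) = -0.27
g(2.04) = -3.43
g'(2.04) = -5.23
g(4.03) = -36.46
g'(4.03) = -38.26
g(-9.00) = 1.80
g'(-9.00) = 0.00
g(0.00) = 1.12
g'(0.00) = -0.68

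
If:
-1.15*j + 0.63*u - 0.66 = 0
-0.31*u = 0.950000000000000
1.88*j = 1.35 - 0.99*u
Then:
No Solution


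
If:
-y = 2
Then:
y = -2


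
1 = 1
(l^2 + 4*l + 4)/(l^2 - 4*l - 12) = (l + 2)/(l - 6)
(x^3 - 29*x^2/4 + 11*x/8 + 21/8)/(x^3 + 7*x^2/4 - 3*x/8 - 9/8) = (2*x^2 - 13*x - 7)/(2*x^2 + 5*x + 3)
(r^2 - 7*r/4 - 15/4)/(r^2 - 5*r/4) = (4*r^2 - 7*r - 15)/(r*(4*r - 5))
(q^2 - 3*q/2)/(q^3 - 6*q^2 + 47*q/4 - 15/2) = 2*q/(2*q^2 - 9*q + 10)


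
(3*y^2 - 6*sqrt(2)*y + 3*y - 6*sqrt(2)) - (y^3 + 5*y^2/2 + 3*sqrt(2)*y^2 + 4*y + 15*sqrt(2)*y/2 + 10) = -y^3 - 3*sqrt(2)*y^2 + y^2/2 - 27*sqrt(2)*y/2 - y - 10 - 6*sqrt(2)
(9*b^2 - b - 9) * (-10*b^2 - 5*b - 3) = -90*b^4 - 35*b^3 + 68*b^2 + 48*b + 27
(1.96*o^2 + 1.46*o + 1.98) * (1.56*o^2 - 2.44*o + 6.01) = 3.0576*o^4 - 2.5048*o^3 + 11.306*o^2 + 3.9434*o + 11.8998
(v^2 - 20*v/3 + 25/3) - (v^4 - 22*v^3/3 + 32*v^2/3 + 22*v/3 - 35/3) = -v^4 + 22*v^3/3 - 29*v^2/3 - 14*v + 20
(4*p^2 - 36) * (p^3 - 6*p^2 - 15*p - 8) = 4*p^5 - 24*p^4 - 96*p^3 + 184*p^2 + 540*p + 288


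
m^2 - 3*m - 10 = (m - 5)*(m + 2)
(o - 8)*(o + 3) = o^2 - 5*o - 24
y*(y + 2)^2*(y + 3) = y^4 + 7*y^3 + 16*y^2 + 12*y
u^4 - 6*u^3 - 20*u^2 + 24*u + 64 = (u - 8)*(u - 2)*(u + 2)^2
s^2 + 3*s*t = s*(s + 3*t)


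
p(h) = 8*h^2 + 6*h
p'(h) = 16*h + 6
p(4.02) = 153.40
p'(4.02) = 70.32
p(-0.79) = 0.25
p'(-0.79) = -6.64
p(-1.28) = 5.43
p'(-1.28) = -14.48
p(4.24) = 169.26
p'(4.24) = 73.84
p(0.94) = 12.71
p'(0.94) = 21.04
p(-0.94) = 1.43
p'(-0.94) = -9.04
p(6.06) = 330.15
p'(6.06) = 102.96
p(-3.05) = 56.12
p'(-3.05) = -42.80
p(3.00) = 90.00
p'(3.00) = 54.00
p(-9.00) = 594.00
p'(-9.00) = -138.00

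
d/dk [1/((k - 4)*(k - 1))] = (5 - 2*k)/(k^4 - 10*k^3 + 33*k^2 - 40*k + 16)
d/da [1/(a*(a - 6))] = 2*(3 - a)/(a^2*(a^2 - 12*a + 36))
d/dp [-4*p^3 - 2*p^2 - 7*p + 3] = -12*p^2 - 4*p - 7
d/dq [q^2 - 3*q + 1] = 2*q - 3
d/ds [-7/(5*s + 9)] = 35/(5*s + 9)^2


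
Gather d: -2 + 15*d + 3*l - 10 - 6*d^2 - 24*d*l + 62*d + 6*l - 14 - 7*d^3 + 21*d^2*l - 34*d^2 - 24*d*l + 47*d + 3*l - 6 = -7*d^3 + d^2*(21*l - 40) + d*(124 - 48*l) + 12*l - 32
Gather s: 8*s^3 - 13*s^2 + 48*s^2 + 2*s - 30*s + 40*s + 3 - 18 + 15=8*s^3 + 35*s^2 + 12*s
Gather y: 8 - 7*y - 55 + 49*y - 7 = 42*y - 54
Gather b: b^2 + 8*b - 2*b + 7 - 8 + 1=b^2 + 6*b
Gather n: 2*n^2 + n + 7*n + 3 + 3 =2*n^2 + 8*n + 6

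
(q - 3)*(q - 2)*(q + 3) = q^3 - 2*q^2 - 9*q + 18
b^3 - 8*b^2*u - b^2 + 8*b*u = b*(b - 1)*(b - 8*u)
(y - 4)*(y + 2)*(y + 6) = y^3 + 4*y^2 - 20*y - 48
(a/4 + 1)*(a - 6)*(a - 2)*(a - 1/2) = a^4/4 - 9*a^3/8 - 9*a^2/2 + 29*a/2 - 6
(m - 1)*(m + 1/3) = m^2 - 2*m/3 - 1/3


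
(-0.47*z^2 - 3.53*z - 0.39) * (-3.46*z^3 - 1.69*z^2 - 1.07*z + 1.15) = 1.6262*z^5 + 13.0081*z^4 + 7.818*z^3 + 3.8957*z^2 - 3.6422*z - 0.4485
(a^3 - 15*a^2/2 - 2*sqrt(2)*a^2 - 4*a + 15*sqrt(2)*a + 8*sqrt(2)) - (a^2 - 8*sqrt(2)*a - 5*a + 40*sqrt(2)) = a^3 - 17*a^2/2 - 2*sqrt(2)*a^2 + a + 23*sqrt(2)*a - 32*sqrt(2)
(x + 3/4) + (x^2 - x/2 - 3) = x^2 + x/2 - 9/4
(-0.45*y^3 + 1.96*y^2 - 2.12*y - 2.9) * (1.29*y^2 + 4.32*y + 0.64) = -0.5805*y^5 + 0.5844*y^4 + 5.4444*y^3 - 11.645*y^2 - 13.8848*y - 1.856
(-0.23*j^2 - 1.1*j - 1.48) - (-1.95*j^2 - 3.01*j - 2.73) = 1.72*j^2 + 1.91*j + 1.25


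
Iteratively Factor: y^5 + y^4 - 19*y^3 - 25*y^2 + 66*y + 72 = (y + 1)*(y^4 - 19*y^2 - 6*y + 72) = (y + 1)*(y + 3)*(y^3 - 3*y^2 - 10*y + 24) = (y - 2)*(y + 1)*(y + 3)*(y^2 - y - 12) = (y - 2)*(y + 1)*(y + 3)^2*(y - 4)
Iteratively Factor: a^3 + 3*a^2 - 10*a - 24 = (a + 4)*(a^2 - a - 6) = (a - 3)*(a + 4)*(a + 2)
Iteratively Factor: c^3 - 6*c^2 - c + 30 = (c - 3)*(c^2 - 3*c - 10) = (c - 3)*(c + 2)*(c - 5)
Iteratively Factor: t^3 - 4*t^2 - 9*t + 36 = (t - 4)*(t^2 - 9) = (t - 4)*(t - 3)*(t + 3)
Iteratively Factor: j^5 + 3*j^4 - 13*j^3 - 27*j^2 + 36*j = (j + 3)*(j^4 - 13*j^2 + 12*j) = (j - 1)*(j + 3)*(j^3 + j^2 - 12*j) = (j - 3)*(j - 1)*(j + 3)*(j^2 + 4*j) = (j - 3)*(j - 1)*(j + 3)*(j + 4)*(j)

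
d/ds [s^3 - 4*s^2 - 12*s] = 3*s^2 - 8*s - 12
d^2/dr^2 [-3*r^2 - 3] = -6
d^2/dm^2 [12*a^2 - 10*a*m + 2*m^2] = 4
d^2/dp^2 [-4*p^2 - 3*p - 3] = -8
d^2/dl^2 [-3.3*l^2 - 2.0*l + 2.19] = -6.60000000000000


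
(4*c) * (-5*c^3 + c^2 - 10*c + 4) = -20*c^4 + 4*c^3 - 40*c^2 + 16*c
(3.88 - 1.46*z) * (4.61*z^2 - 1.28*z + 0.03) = -6.7306*z^3 + 19.7556*z^2 - 5.0102*z + 0.1164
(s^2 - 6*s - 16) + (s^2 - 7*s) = 2*s^2 - 13*s - 16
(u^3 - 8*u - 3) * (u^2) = u^5 - 8*u^3 - 3*u^2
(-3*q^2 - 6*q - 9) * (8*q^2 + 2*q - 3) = -24*q^4 - 54*q^3 - 75*q^2 + 27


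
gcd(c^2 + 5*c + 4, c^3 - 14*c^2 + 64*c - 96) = 1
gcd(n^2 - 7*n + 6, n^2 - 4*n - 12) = n - 6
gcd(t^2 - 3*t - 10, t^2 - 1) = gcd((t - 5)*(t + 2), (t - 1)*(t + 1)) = 1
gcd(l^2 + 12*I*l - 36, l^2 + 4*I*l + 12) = l + 6*I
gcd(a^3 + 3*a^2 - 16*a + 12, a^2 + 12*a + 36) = a + 6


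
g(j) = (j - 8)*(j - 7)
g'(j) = 2*j - 15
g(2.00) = 30.00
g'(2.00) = -11.00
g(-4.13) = 135.01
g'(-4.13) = -23.26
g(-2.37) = 97.17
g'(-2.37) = -19.74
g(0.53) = 48.33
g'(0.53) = -13.94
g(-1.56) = 81.83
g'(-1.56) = -18.12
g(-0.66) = 66.34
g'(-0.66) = -16.32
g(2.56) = 24.15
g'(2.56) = -9.88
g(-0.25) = 59.81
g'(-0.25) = -15.50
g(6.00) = 2.00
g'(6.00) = -3.00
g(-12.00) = 380.00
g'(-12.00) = -39.00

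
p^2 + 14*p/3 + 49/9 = (p + 7/3)^2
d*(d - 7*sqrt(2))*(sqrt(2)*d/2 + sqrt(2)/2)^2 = d^4/2 - 7*sqrt(2)*d^3/2 + d^3 - 7*sqrt(2)*d^2 + d^2/2 - 7*sqrt(2)*d/2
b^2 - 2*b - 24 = (b - 6)*(b + 4)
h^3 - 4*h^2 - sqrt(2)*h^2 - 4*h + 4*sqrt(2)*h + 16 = (h - 4)*(h - 2*sqrt(2))*(h + sqrt(2))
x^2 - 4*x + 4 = (x - 2)^2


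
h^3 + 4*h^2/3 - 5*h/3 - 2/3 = (h - 1)*(h + 1/3)*(h + 2)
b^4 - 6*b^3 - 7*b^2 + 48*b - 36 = (b - 6)*(b - 2)*(b - 1)*(b + 3)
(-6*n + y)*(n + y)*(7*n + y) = -42*n^3 - 41*n^2*y + 2*n*y^2 + y^3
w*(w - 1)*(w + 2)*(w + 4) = w^4 + 5*w^3 + 2*w^2 - 8*w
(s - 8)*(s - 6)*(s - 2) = s^3 - 16*s^2 + 76*s - 96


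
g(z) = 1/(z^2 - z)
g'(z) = (1 - 2*z)/(z^2 - z)^2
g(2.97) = 0.17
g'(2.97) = -0.14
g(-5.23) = 0.03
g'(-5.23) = 0.01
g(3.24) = 0.14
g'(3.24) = -0.10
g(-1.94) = 0.18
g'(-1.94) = 0.15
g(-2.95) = 0.09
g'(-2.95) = 0.05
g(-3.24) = 0.07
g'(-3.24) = 0.04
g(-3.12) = 0.08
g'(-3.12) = 0.04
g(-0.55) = 1.17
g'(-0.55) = 2.89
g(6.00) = 0.03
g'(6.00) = -0.01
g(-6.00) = 0.02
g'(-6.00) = 0.01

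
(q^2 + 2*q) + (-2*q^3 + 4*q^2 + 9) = -2*q^3 + 5*q^2 + 2*q + 9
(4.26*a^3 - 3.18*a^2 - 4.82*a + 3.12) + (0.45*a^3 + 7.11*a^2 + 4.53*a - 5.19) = 4.71*a^3 + 3.93*a^2 - 0.29*a - 2.07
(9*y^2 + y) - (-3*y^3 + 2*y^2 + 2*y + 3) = 3*y^3 + 7*y^2 - y - 3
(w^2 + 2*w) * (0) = 0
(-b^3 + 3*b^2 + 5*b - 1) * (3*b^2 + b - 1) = -3*b^5 + 8*b^4 + 19*b^3 - b^2 - 6*b + 1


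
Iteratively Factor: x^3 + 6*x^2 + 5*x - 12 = (x + 4)*(x^2 + 2*x - 3) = (x + 3)*(x + 4)*(x - 1)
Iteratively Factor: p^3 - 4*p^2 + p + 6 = (p - 3)*(p^2 - p - 2) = (p - 3)*(p - 2)*(p + 1)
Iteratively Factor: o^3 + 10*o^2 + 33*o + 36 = (o + 3)*(o^2 + 7*o + 12) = (o + 3)*(o + 4)*(o + 3)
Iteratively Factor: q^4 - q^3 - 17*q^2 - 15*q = (q - 5)*(q^3 + 4*q^2 + 3*q) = (q - 5)*(q + 1)*(q^2 + 3*q) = (q - 5)*(q + 1)*(q + 3)*(q)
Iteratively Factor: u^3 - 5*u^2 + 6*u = (u - 2)*(u^2 - 3*u) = (u - 3)*(u - 2)*(u)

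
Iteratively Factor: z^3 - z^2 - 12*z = (z + 3)*(z^2 - 4*z) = z*(z + 3)*(z - 4)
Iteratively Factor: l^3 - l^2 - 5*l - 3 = (l + 1)*(l^2 - 2*l - 3) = (l + 1)^2*(l - 3)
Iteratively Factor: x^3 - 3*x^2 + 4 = (x + 1)*(x^2 - 4*x + 4) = (x - 2)*(x + 1)*(x - 2)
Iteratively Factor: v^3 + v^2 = (v + 1)*(v^2) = v*(v + 1)*(v)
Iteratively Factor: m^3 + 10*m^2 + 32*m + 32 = (m + 4)*(m^2 + 6*m + 8) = (m + 2)*(m + 4)*(m + 4)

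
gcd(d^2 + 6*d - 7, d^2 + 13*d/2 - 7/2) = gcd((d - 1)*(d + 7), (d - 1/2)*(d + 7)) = d + 7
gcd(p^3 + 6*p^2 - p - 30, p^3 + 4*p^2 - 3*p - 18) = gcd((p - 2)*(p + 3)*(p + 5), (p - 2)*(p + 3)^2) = p^2 + p - 6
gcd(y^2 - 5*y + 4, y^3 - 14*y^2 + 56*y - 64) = y - 4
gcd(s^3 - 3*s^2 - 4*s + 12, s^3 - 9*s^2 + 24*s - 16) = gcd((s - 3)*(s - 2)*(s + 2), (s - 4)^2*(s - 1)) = 1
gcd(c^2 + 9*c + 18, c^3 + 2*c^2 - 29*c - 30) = c + 6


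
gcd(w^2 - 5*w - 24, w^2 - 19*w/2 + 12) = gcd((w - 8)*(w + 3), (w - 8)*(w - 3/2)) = w - 8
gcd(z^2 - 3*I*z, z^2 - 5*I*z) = z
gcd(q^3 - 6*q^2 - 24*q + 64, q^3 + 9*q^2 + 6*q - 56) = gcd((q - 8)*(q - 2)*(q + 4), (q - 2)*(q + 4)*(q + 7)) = q^2 + 2*q - 8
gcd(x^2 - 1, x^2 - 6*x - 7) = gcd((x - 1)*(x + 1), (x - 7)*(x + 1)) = x + 1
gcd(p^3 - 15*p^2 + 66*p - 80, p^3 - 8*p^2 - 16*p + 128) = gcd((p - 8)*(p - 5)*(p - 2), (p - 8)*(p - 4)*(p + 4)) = p - 8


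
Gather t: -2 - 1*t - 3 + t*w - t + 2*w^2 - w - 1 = t*(w - 2) + 2*w^2 - w - 6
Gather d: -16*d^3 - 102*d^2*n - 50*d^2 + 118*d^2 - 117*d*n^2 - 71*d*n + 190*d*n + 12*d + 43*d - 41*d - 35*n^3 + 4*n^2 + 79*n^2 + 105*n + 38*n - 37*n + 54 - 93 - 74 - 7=-16*d^3 + d^2*(68 - 102*n) + d*(-117*n^2 + 119*n + 14) - 35*n^3 + 83*n^2 + 106*n - 120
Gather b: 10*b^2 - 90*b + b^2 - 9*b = 11*b^2 - 99*b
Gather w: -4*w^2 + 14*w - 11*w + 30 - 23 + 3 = -4*w^2 + 3*w + 10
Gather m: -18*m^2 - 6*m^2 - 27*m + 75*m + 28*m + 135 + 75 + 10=-24*m^2 + 76*m + 220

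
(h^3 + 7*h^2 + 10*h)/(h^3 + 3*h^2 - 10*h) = (h + 2)/(h - 2)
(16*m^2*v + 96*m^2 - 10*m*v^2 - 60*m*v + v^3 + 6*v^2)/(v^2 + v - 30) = (16*m^2 - 10*m*v + v^2)/(v - 5)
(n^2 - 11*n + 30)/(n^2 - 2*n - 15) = (n - 6)/(n + 3)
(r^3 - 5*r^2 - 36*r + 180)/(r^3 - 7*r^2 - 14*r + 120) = (r + 6)/(r + 4)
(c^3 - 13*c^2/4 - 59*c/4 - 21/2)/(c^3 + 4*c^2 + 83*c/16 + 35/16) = 4*(c - 6)/(4*c + 5)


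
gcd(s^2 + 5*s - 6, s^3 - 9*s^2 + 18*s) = 1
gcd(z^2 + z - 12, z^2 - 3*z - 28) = z + 4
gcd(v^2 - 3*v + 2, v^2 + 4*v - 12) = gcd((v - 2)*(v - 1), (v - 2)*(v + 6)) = v - 2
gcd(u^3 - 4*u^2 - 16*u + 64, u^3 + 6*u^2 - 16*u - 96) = u^2 - 16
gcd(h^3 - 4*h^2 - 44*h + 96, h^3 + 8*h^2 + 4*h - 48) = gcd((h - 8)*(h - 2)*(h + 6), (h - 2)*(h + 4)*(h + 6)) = h^2 + 4*h - 12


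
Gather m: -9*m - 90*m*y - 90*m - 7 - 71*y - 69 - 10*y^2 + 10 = m*(-90*y - 99) - 10*y^2 - 71*y - 66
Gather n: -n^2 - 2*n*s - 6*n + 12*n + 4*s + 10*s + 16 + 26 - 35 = -n^2 + n*(6 - 2*s) + 14*s + 7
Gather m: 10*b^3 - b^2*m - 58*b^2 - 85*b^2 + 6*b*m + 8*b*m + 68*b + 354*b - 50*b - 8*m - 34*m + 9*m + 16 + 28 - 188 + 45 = 10*b^3 - 143*b^2 + 372*b + m*(-b^2 + 14*b - 33) - 99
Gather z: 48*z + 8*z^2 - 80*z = 8*z^2 - 32*z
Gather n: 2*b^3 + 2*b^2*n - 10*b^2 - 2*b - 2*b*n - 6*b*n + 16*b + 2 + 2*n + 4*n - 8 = 2*b^3 - 10*b^2 + 14*b + n*(2*b^2 - 8*b + 6) - 6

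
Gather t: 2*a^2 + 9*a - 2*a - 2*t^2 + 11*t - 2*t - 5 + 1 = 2*a^2 + 7*a - 2*t^2 + 9*t - 4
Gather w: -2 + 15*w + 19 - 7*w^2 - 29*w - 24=-7*w^2 - 14*w - 7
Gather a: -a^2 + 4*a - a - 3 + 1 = -a^2 + 3*a - 2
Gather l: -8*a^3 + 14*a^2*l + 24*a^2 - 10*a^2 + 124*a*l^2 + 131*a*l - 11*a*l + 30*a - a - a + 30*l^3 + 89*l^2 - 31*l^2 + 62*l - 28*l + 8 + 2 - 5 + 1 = -8*a^3 + 14*a^2 + 28*a + 30*l^3 + l^2*(124*a + 58) + l*(14*a^2 + 120*a + 34) + 6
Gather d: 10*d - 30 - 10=10*d - 40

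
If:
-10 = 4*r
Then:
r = -5/2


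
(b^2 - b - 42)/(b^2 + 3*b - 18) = (b - 7)/(b - 3)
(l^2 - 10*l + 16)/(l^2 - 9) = (l^2 - 10*l + 16)/(l^2 - 9)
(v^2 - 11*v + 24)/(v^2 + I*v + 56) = (v^2 - 11*v + 24)/(v^2 + I*v + 56)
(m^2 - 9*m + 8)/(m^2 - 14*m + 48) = (m - 1)/(m - 6)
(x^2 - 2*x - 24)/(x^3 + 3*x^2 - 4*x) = (x - 6)/(x*(x - 1))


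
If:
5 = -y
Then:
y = -5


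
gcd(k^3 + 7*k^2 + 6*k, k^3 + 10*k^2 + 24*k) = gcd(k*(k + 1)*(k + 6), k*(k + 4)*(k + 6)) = k^2 + 6*k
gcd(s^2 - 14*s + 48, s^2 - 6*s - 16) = s - 8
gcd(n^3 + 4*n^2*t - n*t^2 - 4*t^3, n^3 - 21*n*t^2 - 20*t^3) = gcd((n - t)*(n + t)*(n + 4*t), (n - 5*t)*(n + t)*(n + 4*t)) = n^2 + 5*n*t + 4*t^2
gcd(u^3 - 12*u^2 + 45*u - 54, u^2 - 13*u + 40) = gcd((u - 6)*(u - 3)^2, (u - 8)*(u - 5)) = 1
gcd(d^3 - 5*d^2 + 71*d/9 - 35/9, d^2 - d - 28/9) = d - 7/3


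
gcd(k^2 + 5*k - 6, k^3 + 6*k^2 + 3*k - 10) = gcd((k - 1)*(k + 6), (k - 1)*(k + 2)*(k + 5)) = k - 1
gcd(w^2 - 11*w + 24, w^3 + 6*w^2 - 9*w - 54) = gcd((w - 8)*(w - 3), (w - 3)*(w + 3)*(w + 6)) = w - 3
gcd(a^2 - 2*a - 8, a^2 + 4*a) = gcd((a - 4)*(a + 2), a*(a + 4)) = 1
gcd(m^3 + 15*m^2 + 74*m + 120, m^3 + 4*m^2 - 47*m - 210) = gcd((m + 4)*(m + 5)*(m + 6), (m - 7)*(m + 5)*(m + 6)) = m^2 + 11*m + 30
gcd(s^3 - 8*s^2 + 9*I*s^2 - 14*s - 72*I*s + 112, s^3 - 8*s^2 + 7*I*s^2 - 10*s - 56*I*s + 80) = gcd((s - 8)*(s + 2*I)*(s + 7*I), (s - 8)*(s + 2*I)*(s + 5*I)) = s^2 + s*(-8 + 2*I) - 16*I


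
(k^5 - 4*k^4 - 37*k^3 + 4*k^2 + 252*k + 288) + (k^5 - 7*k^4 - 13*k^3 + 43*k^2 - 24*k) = 2*k^5 - 11*k^4 - 50*k^3 + 47*k^2 + 228*k + 288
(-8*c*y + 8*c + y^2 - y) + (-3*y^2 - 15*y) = -8*c*y + 8*c - 2*y^2 - 16*y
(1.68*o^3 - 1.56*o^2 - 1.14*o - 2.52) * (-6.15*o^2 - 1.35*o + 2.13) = -10.332*o^5 + 7.326*o^4 + 12.6954*o^3 + 13.7142*o^2 + 0.973800000000001*o - 5.3676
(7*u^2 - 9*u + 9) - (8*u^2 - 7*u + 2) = -u^2 - 2*u + 7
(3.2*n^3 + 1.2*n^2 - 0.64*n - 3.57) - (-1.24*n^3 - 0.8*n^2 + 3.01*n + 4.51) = 4.44*n^3 + 2.0*n^2 - 3.65*n - 8.08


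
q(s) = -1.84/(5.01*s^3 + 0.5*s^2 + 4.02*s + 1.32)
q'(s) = -1.84*(-15.03*s^2 - 1.0*s - 4.02)/(5.01*s^3 + 0.5*s^2 + 4.02*s + 1.32)^2 = (27.6552*s^2 + 1.84*s + 7.3968)/(5.01*s^3 + 0.5*s^2 + 4.02*s + 1.32)^2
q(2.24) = -0.03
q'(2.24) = 0.03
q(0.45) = -0.50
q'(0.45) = 1.02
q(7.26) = -0.00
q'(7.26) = 0.00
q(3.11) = -0.01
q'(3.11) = 0.01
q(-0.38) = 4.48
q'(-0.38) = 63.50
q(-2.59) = 0.02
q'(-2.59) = 0.02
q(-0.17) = -2.94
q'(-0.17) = 20.09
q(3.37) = -0.01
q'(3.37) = 0.01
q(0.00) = -1.39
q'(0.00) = 4.25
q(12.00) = -0.00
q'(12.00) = 0.00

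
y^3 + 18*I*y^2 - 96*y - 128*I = (y + 2*I)*(y + 8*I)^2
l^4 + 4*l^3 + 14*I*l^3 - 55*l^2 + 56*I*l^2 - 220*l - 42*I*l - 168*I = (l + 4)*(l + I)*(l + 6*I)*(l + 7*I)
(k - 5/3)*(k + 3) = k^2 + 4*k/3 - 5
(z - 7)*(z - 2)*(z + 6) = z^3 - 3*z^2 - 40*z + 84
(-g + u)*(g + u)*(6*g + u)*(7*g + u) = -42*g^4 - 13*g^3*u + 41*g^2*u^2 + 13*g*u^3 + u^4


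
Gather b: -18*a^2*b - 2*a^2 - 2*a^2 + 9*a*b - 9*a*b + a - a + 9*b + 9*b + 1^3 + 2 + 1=-4*a^2 + b*(18 - 18*a^2) + 4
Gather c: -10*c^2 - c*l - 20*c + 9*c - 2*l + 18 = -10*c^2 + c*(-l - 11) - 2*l + 18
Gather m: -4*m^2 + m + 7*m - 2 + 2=-4*m^2 + 8*m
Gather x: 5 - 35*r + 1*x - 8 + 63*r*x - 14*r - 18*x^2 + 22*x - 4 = -49*r - 18*x^2 + x*(63*r + 23) - 7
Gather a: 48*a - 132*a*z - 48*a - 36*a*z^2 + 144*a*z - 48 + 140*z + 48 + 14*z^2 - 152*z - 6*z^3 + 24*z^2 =a*(-36*z^2 + 12*z) - 6*z^3 + 38*z^2 - 12*z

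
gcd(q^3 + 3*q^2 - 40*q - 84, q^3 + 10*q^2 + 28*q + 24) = q + 2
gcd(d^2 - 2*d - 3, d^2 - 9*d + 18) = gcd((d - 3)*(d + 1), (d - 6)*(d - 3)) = d - 3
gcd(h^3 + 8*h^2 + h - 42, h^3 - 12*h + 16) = h - 2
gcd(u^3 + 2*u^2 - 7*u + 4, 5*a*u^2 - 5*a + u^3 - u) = u - 1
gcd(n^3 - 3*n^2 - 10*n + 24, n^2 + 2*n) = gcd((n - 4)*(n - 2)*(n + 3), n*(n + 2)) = 1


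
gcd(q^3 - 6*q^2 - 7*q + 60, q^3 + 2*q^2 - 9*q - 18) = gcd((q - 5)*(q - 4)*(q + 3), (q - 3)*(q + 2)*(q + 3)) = q + 3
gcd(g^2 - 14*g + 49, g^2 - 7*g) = g - 7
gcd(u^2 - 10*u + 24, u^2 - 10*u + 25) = 1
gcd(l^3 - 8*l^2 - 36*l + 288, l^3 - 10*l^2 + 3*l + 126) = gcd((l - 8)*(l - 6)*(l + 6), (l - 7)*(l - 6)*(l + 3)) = l - 6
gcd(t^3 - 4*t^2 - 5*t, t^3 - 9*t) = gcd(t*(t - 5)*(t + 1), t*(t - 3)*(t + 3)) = t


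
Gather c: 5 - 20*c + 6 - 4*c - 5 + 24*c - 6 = 0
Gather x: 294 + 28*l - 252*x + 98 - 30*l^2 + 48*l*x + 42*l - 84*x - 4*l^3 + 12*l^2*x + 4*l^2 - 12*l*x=-4*l^3 - 26*l^2 + 70*l + x*(12*l^2 + 36*l - 336) + 392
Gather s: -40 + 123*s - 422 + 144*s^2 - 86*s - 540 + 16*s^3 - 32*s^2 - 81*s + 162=16*s^3 + 112*s^2 - 44*s - 840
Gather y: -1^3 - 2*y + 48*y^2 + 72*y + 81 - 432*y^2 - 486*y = -384*y^2 - 416*y + 80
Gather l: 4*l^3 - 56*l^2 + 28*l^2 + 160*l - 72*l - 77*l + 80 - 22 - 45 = 4*l^3 - 28*l^2 + 11*l + 13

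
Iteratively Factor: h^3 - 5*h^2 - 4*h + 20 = (h - 5)*(h^2 - 4) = (h - 5)*(h + 2)*(h - 2)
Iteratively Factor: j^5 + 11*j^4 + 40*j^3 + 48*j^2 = (j + 3)*(j^4 + 8*j^3 + 16*j^2) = j*(j + 3)*(j^3 + 8*j^2 + 16*j) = j^2*(j + 3)*(j^2 + 8*j + 16) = j^2*(j + 3)*(j + 4)*(j + 4)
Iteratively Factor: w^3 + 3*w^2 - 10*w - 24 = (w - 3)*(w^2 + 6*w + 8) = (w - 3)*(w + 2)*(w + 4)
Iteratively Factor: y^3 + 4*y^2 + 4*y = (y)*(y^2 + 4*y + 4) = y*(y + 2)*(y + 2)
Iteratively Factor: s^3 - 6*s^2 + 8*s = (s - 2)*(s^2 - 4*s) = (s - 4)*(s - 2)*(s)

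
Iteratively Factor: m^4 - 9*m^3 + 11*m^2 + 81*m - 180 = (m - 5)*(m^3 - 4*m^2 - 9*m + 36) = (m - 5)*(m + 3)*(m^2 - 7*m + 12) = (m - 5)*(m - 4)*(m + 3)*(m - 3)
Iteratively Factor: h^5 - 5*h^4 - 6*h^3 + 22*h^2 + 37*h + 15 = (h + 1)*(h^4 - 6*h^3 + 22*h + 15) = (h + 1)^2*(h^3 - 7*h^2 + 7*h + 15) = (h - 5)*(h + 1)^2*(h^2 - 2*h - 3) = (h - 5)*(h + 1)^3*(h - 3)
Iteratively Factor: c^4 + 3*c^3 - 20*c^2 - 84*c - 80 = (c - 5)*(c^3 + 8*c^2 + 20*c + 16) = (c - 5)*(c + 2)*(c^2 + 6*c + 8) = (c - 5)*(c + 2)^2*(c + 4)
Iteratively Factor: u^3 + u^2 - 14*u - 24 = (u - 4)*(u^2 + 5*u + 6) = (u - 4)*(u + 3)*(u + 2)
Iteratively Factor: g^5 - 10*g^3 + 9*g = (g - 1)*(g^4 + g^3 - 9*g^2 - 9*g) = (g - 1)*(g + 1)*(g^3 - 9*g) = g*(g - 1)*(g + 1)*(g^2 - 9) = g*(g - 1)*(g + 1)*(g + 3)*(g - 3)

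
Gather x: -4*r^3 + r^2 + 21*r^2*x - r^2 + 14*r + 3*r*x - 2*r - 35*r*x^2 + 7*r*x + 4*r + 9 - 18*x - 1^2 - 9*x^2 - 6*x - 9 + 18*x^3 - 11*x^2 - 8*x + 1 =-4*r^3 + 16*r + 18*x^3 + x^2*(-35*r - 20) + x*(21*r^2 + 10*r - 32)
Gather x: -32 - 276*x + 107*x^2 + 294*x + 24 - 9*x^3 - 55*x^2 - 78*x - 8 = -9*x^3 + 52*x^2 - 60*x - 16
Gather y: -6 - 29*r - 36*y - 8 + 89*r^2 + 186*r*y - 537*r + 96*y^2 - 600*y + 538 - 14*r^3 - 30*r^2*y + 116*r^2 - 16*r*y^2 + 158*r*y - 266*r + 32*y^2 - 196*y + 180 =-14*r^3 + 205*r^2 - 832*r + y^2*(128 - 16*r) + y*(-30*r^2 + 344*r - 832) + 704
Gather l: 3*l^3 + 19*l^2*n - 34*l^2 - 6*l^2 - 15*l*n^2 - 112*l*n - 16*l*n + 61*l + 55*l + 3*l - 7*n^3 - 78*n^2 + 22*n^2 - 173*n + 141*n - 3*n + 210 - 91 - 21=3*l^3 + l^2*(19*n - 40) + l*(-15*n^2 - 128*n + 119) - 7*n^3 - 56*n^2 - 35*n + 98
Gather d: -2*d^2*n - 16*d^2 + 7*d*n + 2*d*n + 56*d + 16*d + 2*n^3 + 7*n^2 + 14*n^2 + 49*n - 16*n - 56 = d^2*(-2*n - 16) + d*(9*n + 72) + 2*n^3 + 21*n^2 + 33*n - 56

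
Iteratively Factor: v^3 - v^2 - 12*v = (v + 3)*(v^2 - 4*v) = (v - 4)*(v + 3)*(v)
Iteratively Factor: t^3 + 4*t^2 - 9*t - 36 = (t + 3)*(t^2 + t - 12) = (t - 3)*(t + 3)*(t + 4)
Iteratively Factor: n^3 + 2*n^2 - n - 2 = (n - 1)*(n^2 + 3*n + 2) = (n - 1)*(n + 2)*(n + 1)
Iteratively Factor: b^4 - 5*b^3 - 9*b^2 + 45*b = (b)*(b^3 - 5*b^2 - 9*b + 45) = b*(b - 5)*(b^2 - 9) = b*(b - 5)*(b - 3)*(b + 3)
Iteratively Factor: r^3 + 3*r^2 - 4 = (r - 1)*(r^2 + 4*r + 4) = (r - 1)*(r + 2)*(r + 2)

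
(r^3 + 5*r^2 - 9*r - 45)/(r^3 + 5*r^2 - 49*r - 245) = (r^2 - 9)/(r^2 - 49)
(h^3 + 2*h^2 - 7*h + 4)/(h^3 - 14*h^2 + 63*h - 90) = (h^3 + 2*h^2 - 7*h + 4)/(h^3 - 14*h^2 + 63*h - 90)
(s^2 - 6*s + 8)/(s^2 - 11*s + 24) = (s^2 - 6*s + 8)/(s^2 - 11*s + 24)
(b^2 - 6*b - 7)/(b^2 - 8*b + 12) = (b^2 - 6*b - 7)/(b^2 - 8*b + 12)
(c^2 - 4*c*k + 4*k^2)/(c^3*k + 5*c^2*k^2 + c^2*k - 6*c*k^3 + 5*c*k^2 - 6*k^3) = (c^2 - 4*c*k + 4*k^2)/(k*(c^3 + 5*c^2*k + c^2 - 6*c*k^2 + 5*c*k - 6*k^2))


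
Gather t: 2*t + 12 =2*t + 12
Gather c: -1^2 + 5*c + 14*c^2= 14*c^2 + 5*c - 1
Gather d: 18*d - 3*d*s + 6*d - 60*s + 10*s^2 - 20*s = d*(24 - 3*s) + 10*s^2 - 80*s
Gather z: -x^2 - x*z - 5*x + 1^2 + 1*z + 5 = -x^2 - 5*x + z*(1 - x) + 6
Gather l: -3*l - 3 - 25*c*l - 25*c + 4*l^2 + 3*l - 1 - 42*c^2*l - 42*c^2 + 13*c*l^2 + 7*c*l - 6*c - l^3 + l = -42*c^2 - 31*c - l^3 + l^2*(13*c + 4) + l*(-42*c^2 - 18*c + 1) - 4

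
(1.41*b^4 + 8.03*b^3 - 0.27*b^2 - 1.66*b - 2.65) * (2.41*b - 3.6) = 3.3981*b^5 + 14.2763*b^4 - 29.5587*b^3 - 3.0286*b^2 - 0.4105*b + 9.54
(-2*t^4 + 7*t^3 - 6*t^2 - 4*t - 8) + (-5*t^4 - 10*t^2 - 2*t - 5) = -7*t^4 + 7*t^3 - 16*t^2 - 6*t - 13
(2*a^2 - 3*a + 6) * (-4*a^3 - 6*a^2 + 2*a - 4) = -8*a^5 - 2*a^3 - 50*a^2 + 24*a - 24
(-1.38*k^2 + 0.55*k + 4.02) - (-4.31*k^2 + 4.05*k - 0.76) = 2.93*k^2 - 3.5*k + 4.78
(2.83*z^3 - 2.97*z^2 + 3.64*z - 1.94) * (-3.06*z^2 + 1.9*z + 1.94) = -8.6598*z^5 + 14.4652*z^4 - 11.2912*z^3 + 7.0906*z^2 + 3.3756*z - 3.7636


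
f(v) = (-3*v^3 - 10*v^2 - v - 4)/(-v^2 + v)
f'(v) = (2*v - 1)*(-3*v^3 - 10*v^2 - v - 4)/(-v^2 + v)^2 + (-9*v^2 - 20*v - 1)/(-v^2 + v) = (3*v^4 - 6*v^3 - 11*v^2 - 8*v + 4)/(v^2*(v^2 - 2*v + 1))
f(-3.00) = 0.83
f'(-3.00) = 2.32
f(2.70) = 30.21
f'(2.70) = -2.68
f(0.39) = -25.59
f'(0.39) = -19.08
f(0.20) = -28.90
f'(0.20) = 74.88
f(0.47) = -28.06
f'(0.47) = -42.97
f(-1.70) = 3.59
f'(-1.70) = 1.91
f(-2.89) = 1.09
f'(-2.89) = 2.29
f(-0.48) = 7.73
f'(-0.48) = 12.14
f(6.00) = 33.93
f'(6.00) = 2.39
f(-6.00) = -6.90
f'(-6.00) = 2.74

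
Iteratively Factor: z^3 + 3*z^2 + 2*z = (z + 2)*(z^2 + z) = z*(z + 2)*(z + 1)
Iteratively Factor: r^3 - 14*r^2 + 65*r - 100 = (r - 5)*(r^2 - 9*r + 20) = (r - 5)^2*(r - 4)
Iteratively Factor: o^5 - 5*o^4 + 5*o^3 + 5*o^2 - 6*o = (o - 3)*(o^4 - 2*o^3 - o^2 + 2*o) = (o - 3)*(o - 2)*(o^3 - o) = (o - 3)*(o - 2)*(o - 1)*(o^2 + o) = o*(o - 3)*(o - 2)*(o - 1)*(o + 1)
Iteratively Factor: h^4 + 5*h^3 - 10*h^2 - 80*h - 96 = (h + 3)*(h^3 + 2*h^2 - 16*h - 32) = (h - 4)*(h + 3)*(h^2 + 6*h + 8) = (h - 4)*(h + 3)*(h + 4)*(h + 2)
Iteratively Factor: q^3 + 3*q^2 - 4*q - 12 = (q + 2)*(q^2 + q - 6) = (q - 2)*(q + 2)*(q + 3)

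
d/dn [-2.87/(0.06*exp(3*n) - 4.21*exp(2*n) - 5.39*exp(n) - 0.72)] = (0.5166*exp(2*n) - 24.1654*exp(n) - 15.4693)*exp(n)/(-0.06*exp(3*n) + 4.21*exp(2*n) + 5.39*exp(n) + 0.72)^2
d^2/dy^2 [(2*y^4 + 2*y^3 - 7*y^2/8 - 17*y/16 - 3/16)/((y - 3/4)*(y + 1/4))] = 4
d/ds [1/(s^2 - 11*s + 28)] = (11 - 2*s)/(s^2 - 11*s + 28)^2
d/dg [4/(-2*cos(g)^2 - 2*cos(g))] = -(2*sin(g)/cos(g)^2 + 4*tan(g))/(cos(g) + 1)^2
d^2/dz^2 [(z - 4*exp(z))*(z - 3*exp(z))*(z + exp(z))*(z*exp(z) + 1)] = z^4*exp(z) - 24*z^3*exp(2*z) + 8*z^3*exp(z) + 45*z^2*exp(3*z) - 72*z^2*exp(2*z) + 6*z^2*exp(z) + 192*z*exp(4*z) + 60*z*exp(3*z) - 16*z*exp(2*z) - 24*z*exp(z) + 6*z + 96*exp(4*z) + 118*exp(3*z) + 20*exp(2*z) - 12*exp(z)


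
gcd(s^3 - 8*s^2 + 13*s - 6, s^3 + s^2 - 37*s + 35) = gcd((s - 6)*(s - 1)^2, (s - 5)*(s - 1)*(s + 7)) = s - 1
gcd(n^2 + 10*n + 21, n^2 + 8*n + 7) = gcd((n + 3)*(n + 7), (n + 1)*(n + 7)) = n + 7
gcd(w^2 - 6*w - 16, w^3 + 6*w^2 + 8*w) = w + 2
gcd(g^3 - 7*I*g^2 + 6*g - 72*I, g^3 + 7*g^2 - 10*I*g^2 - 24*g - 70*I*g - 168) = g^2 - 10*I*g - 24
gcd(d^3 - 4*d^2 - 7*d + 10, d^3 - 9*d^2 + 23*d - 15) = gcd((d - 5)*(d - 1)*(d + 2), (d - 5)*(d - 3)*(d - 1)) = d^2 - 6*d + 5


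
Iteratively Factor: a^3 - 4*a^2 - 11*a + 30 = (a - 5)*(a^2 + a - 6) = (a - 5)*(a + 3)*(a - 2)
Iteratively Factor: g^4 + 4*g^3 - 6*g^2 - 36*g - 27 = (g - 3)*(g^3 + 7*g^2 + 15*g + 9) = (g - 3)*(g + 3)*(g^2 + 4*g + 3) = (g - 3)*(g + 3)^2*(g + 1)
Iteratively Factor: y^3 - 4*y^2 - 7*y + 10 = (y + 2)*(y^2 - 6*y + 5) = (y - 1)*(y + 2)*(y - 5)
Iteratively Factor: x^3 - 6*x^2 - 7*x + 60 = (x + 3)*(x^2 - 9*x + 20) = (x - 4)*(x + 3)*(x - 5)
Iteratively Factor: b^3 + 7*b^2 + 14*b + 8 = (b + 4)*(b^2 + 3*b + 2) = (b + 2)*(b + 4)*(b + 1)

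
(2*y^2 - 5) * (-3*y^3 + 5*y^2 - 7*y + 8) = -6*y^5 + 10*y^4 + y^3 - 9*y^2 + 35*y - 40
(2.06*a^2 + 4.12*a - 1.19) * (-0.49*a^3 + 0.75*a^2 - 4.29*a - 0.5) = -1.0094*a^5 - 0.4738*a^4 - 5.1643*a^3 - 19.5973*a^2 + 3.0451*a + 0.595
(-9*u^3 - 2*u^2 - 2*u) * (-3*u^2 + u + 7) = 27*u^5 - 3*u^4 - 59*u^3 - 16*u^2 - 14*u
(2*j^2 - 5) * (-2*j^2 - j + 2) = -4*j^4 - 2*j^3 + 14*j^2 + 5*j - 10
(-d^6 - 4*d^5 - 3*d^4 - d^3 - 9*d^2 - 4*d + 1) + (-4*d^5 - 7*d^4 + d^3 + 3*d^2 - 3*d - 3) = -d^6 - 8*d^5 - 10*d^4 - 6*d^2 - 7*d - 2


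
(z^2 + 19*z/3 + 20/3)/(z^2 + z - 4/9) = 3*(z + 5)/(3*z - 1)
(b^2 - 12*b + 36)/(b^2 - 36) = (b - 6)/(b + 6)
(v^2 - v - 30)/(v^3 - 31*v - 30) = 1/(v + 1)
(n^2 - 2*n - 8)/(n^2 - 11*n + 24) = (n^2 - 2*n - 8)/(n^2 - 11*n + 24)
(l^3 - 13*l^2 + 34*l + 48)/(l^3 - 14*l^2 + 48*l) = (l + 1)/l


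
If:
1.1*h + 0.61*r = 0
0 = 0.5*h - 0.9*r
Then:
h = 0.00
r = 0.00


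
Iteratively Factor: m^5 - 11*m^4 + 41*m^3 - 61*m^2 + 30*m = (m - 1)*(m^4 - 10*m^3 + 31*m^2 - 30*m) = (m - 2)*(m - 1)*(m^3 - 8*m^2 + 15*m) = (m - 5)*(m - 2)*(m - 1)*(m^2 - 3*m) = (m - 5)*(m - 3)*(m - 2)*(m - 1)*(m)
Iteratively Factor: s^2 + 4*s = (s)*(s + 4)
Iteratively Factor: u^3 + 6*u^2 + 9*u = (u + 3)*(u^2 + 3*u) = u*(u + 3)*(u + 3)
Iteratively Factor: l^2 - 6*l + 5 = (l - 1)*(l - 5)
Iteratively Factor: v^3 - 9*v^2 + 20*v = (v - 4)*(v^2 - 5*v) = v*(v - 4)*(v - 5)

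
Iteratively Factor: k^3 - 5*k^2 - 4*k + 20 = (k - 5)*(k^2 - 4) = (k - 5)*(k - 2)*(k + 2)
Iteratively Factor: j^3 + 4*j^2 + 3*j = (j + 3)*(j^2 + j) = (j + 1)*(j + 3)*(j)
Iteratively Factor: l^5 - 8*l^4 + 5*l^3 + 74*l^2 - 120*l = (l - 5)*(l^4 - 3*l^3 - 10*l^2 + 24*l) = l*(l - 5)*(l^3 - 3*l^2 - 10*l + 24) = l*(l - 5)*(l - 4)*(l^2 + l - 6) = l*(l - 5)*(l - 4)*(l - 2)*(l + 3)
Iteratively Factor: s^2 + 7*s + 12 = (s + 4)*(s + 3)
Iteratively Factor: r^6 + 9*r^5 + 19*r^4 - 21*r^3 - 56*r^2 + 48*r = (r)*(r^5 + 9*r^4 + 19*r^3 - 21*r^2 - 56*r + 48) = r*(r - 1)*(r^4 + 10*r^3 + 29*r^2 + 8*r - 48) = r*(r - 1)^2*(r^3 + 11*r^2 + 40*r + 48) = r*(r - 1)^2*(r + 4)*(r^2 + 7*r + 12) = r*(r - 1)^2*(r + 3)*(r + 4)*(r + 4)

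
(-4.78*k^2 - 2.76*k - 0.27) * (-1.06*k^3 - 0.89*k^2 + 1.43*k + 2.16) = 5.0668*k^5 + 7.1798*k^4 - 4.0928*k^3 - 14.0313*k^2 - 6.3477*k - 0.5832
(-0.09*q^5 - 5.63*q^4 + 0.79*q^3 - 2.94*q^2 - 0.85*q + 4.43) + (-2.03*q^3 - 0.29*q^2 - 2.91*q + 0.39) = -0.09*q^5 - 5.63*q^4 - 1.24*q^3 - 3.23*q^2 - 3.76*q + 4.82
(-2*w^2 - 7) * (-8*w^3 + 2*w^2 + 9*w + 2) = 16*w^5 - 4*w^4 + 38*w^3 - 18*w^2 - 63*w - 14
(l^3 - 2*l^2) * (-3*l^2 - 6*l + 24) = -3*l^5 + 36*l^3 - 48*l^2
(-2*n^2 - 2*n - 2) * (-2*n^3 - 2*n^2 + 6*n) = 4*n^5 + 8*n^4 - 4*n^3 - 8*n^2 - 12*n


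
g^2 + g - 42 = (g - 6)*(g + 7)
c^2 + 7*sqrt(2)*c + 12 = (c + sqrt(2))*(c + 6*sqrt(2))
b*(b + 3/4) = b^2 + 3*b/4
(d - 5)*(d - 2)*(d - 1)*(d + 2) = d^4 - 6*d^3 + d^2 + 24*d - 20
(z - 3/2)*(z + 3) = z^2 + 3*z/2 - 9/2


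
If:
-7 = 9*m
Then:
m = -7/9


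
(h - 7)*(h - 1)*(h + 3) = h^3 - 5*h^2 - 17*h + 21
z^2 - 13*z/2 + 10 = (z - 4)*(z - 5/2)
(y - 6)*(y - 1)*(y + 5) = y^3 - 2*y^2 - 29*y + 30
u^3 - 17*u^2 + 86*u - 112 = (u - 8)*(u - 7)*(u - 2)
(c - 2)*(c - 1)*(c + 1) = c^3 - 2*c^2 - c + 2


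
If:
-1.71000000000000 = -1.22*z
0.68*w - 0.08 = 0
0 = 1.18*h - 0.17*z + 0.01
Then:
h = 0.19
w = 0.12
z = 1.40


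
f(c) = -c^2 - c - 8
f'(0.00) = -1.00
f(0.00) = -8.00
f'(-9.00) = 17.00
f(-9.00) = -80.00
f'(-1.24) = 1.48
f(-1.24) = -8.30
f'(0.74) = -2.48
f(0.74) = -9.29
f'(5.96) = -12.92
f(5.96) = -49.48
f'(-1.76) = 2.52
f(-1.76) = -9.34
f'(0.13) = -1.26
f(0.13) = -8.15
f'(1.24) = -3.48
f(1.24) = -10.78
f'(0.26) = -1.52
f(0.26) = -8.33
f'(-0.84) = 0.68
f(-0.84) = -7.87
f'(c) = -2*c - 1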